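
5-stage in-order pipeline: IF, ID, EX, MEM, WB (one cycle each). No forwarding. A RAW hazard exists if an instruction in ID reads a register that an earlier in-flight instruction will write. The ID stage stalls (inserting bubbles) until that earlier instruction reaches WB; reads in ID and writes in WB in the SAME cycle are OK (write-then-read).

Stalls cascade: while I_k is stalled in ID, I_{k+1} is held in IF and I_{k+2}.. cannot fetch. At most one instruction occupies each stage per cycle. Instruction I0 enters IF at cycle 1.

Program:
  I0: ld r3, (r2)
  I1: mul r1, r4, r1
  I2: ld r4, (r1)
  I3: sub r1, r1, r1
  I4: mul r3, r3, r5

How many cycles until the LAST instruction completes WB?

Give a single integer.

Answer: 11

Derivation:
I0 ld r3 <- r2: IF@1 ID@2 stall=0 (-) EX@3 MEM@4 WB@5
I1 mul r1 <- r4,r1: IF@2 ID@3 stall=0 (-) EX@4 MEM@5 WB@6
I2 ld r4 <- r1: IF@3 ID@4 stall=2 (RAW on I1.r1 (WB@6)) EX@7 MEM@8 WB@9
I3 sub r1 <- r1,r1: IF@4 ID@7 stall=0 (-) EX@8 MEM@9 WB@10
I4 mul r3 <- r3,r5: IF@7 ID@8 stall=0 (-) EX@9 MEM@10 WB@11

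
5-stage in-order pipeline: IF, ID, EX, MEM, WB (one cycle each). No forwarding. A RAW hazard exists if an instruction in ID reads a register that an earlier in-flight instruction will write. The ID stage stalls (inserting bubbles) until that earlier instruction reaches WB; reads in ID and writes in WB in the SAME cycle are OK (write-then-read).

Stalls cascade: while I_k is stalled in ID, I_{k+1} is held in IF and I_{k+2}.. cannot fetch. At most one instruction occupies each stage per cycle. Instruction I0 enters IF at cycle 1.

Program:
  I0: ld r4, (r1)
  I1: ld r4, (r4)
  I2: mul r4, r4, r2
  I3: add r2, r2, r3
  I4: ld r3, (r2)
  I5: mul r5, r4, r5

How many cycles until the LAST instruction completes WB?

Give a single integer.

Answer: 16

Derivation:
I0 ld r4 <- r1: IF@1 ID@2 stall=0 (-) EX@3 MEM@4 WB@5
I1 ld r4 <- r4: IF@2 ID@3 stall=2 (RAW on I0.r4 (WB@5)) EX@6 MEM@7 WB@8
I2 mul r4 <- r4,r2: IF@3 ID@6 stall=2 (RAW on I1.r4 (WB@8)) EX@9 MEM@10 WB@11
I3 add r2 <- r2,r3: IF@6 ID@9 stall=0 (-) EX@10 MEM@11 WB@12
I4 ld r3 <- r2: IF@9 ID@10 stall=2 (RAW on I3.r2 (WB@12)) EX@13 MEM@14 WB@15
I5 mul r5 <- r4,r5: IF@10 ID@13 stall=0 (-) EX@14 MEM@15 WB@16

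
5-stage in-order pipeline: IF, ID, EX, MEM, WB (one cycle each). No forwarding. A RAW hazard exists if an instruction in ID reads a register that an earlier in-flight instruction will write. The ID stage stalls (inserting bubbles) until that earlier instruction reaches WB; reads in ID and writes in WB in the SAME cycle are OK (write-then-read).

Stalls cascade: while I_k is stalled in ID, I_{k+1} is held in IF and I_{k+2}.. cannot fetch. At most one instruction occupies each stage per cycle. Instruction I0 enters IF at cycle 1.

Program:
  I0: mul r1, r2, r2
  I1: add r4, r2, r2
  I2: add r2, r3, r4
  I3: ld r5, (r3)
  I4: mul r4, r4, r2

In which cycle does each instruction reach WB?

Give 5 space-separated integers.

I0 mul r1 <- r2,r2: IF@1 ID@2 stall=0 (-) EX@3 MEM@4 WB@5
I1 add r4 <- r2,r2: IF@2 ID@3 stall=0 (-) EX@4 MEM@5 WB@6
I2 add r2 <- r3,r4: IF@3 ID@4 stall=2 (RAW on I1.r4 (WB@6)) EX@7 MEM@8 WB@9
I3 ld r5 <- r3: IF@4 ID@7 stall=0 (-) EX@8 MEM@9 WB@10
I4 mul r4 <- r4,r2: IF@7 ID@8 stall=1 (RAW on I2.r2 (WB@9)) EX@10 MEM@11 WB@12

Answer: 5 6 9 10 12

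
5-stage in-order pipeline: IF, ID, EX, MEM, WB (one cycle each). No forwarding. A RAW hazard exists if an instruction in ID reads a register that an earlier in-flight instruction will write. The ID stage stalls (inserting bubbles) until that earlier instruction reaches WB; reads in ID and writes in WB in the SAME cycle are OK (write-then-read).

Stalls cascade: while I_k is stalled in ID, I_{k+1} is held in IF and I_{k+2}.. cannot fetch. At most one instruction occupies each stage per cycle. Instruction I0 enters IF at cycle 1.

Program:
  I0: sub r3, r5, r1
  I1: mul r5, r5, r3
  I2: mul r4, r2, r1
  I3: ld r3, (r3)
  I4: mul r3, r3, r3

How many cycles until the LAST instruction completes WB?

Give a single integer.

I0 sub r3 <- r5,r1: IF@1 ID@2 stall=0 (-) EX@3 MEM@4 WB@5
I1 mul r5 <- r5,r3: IF@2 ID@3 stall=2 (RAW on I0.r3 (WB@5)) EX@6 MEM@7 WB@8
I2 mul r4 <- r2,r1: IF@3 ID@6 stall=0 (-) EX@7 MEM@8 WB@9
I3 ld r3 <- r3: IF@6 ID@7 stall=0 (-) EX@8 MEM@9 WB@10
I4 mul r3 <- r3,r3: IF@7 ID@8 stall=2 (RAW on I3.r3 (WB@10)) EX@11 MEM@12 WB@13

Answer: 13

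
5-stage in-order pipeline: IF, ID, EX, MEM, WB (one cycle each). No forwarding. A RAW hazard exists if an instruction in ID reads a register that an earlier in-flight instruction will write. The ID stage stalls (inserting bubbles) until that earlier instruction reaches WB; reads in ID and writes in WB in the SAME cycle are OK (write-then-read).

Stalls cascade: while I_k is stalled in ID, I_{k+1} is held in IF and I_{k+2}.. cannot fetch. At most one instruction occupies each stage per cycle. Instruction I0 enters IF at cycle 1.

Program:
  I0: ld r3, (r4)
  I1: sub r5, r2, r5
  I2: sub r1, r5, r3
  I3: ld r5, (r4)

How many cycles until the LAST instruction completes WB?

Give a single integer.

Answer: 10

Derivation:
I0 ld r3 <- r4: IF@1 ID@2 stall=0 (-) EX@3 MEM@4 WB@5
I1 sub r5 <- r2,r5: IF@2 ID@3 stall=0 (-) EX@4 MEM@5 WB@6
I2 sub r1 <- r5,r3: IF@3 ID@4 stall=2 (RAW on I1.r5 (WB@6)) EX@7 MEM@8 WB@9
I3 ld r5 <- r4: IF@4 ID@7 stall=0 (-) EX@8 MEM@9 WB@10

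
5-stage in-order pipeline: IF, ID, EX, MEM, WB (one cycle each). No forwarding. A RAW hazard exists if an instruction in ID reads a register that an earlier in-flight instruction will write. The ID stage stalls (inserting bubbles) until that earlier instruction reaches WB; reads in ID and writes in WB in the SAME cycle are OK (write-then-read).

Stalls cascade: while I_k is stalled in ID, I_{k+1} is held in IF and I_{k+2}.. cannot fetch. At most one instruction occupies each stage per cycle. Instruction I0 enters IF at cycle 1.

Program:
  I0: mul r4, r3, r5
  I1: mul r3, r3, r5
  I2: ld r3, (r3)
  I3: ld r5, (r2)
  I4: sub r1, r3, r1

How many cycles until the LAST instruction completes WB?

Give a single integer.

I0 mul r4 <- r3,r5: IF@1 ID@2 stall=0 (-) EX@3 MEM@4 WB@5
I1 mul r3 <- r3,r5: IF@2 ID@3 stall=0 (-) EX@4 MEM@5 WB@6
I2 ld r3 <- r3: IF@3 ID@4 stall=2 (RAW on I1.r3 (WB@6)) EX@7 MEM@8 WB@9
I3 ld r5 <- r2: IF@4 ID@7 stall=0 (-) EX@8 MEM@9 WB@10
I4 sub r1 <- r3,r1: IF@7 ID@8 stall=1 (RAW on I2.r3 (WB@9)) EX@10 MEM@11 WB@12

Answer: 12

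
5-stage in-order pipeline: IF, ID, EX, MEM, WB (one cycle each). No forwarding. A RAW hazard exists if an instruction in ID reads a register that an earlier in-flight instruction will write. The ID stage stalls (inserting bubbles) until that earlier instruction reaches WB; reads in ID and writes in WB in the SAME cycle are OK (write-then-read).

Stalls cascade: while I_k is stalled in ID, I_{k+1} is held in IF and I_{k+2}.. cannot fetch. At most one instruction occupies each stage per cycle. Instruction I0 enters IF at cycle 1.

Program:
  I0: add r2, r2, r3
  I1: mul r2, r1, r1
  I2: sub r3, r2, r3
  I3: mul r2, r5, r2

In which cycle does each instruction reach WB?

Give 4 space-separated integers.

I0 add r2 <- r2,r3: IF@1 ID@2 stall=0 (-) EX@3 MEM@4 WB@5
I1 mul r2 <- r1,r1: IF@2 ID@3 stall=0 (-) EX@4 MEM@5 WB@6
I2 sub r3 <- r2,r3: IF@3 ID@4 stall=2 (RAW on I1.r2 (WB@6)) EX@7 MEM@8 WB@9
I3 mul r2 <- r5,r2: IF@4 ID@7 stall=0 (-) EX@8 MEM@9 WB@10

Answer: 5 6 9 10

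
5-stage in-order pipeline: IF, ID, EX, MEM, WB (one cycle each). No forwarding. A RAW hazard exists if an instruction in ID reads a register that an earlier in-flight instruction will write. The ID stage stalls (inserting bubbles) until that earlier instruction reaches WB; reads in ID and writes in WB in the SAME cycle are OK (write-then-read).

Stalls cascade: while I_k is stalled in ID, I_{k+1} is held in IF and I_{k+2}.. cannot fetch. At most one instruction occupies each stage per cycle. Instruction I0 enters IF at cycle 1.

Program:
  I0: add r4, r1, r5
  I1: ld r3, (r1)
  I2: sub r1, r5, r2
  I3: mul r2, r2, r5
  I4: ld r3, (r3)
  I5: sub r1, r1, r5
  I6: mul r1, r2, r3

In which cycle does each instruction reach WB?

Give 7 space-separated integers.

Answer: 5 6 7 8 9 10 12

Derivation:
I0 add r4 <- r1,r5: IF@1 ID@2 stall=0 (-) EX@3 MEM@4 WB@5
I1 ld r3 <- r1: IF@2 ID@3 stall=0 (-) EX@4 MEM@5 WB@6
I2 sub r1 <- r5,r2: IF@3 ID@4 stall=0 (-) EX@5 MEM@6 WB@7
I3 mul r2 <- r2,r5: IF@4 ID@5 stall=0 (-) EX@6 MEM@7 WB@8
I4 ld r3 <- r3: IF@5 ID@6 stall=0 (-) EX@7 MEM@8 WB@9
I5 sub r1 <- r1,r5: IF@6 ID@7 stall=0 (-) EX@8 MEM@9 WB@10
I6 mul r1 <- r2,r3: IF@7 ID@8 stall=1 (RAW on I4.r3 (WB@9)) EX@10 MEM@11 WB@12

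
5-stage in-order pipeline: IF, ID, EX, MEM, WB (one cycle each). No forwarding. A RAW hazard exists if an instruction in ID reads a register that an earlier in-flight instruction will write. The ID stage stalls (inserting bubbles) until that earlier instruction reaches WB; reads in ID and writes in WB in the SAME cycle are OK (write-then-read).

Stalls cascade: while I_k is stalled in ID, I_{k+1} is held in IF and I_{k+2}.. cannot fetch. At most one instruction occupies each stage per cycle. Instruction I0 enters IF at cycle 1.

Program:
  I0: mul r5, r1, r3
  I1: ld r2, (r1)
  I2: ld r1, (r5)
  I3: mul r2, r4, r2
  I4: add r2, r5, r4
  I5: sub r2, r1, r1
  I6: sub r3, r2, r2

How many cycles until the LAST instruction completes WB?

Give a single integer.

Answer: 14

Derivation:
I0 mul r5 <- r1,r3: IF@1 ID@2 stall=0 (-) EX@3 MEM@4 WB@5
I1 ld r2 <- r1: IF@2 ID@3 stall=0 (-) EX@4 MEM@5 WB@6
I2 ld r1 <- r5: IF@3 ID@4 stall=1 (RAW on I0.r5 (WB@5)) EX@6 MEM@7 WB@8
I3 mul r2 <- r4,r2: IF@4 ID@6 stall=0 (-) EX@7 MEM@8 WB@9
I4 add r2 <- r5,r4: IF@6 ID@7 stall=0 (-) EX@8 MEM@9 WB@10
I5 sub r2 <- r1,r1: IF@7 ID@8 stall=0 (-) EX@9 MEM@10 WB@11
I6 sub r3 <- r2,r2: IF@8 ID@9 stall=2 (RAW on I5.r2 (WB@11)) EX@12 MEM@13 WB@14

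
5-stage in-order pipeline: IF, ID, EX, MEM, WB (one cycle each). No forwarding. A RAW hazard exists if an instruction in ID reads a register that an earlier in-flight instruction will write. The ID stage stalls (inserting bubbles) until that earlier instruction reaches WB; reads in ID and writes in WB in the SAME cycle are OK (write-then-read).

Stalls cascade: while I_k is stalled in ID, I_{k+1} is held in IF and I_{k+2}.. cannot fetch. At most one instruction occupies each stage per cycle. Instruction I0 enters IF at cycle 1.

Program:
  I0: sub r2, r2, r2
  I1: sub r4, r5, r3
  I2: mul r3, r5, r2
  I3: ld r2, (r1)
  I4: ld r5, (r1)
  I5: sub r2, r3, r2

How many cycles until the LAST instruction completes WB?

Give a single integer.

Answer: 12

Derivation:
I0 sub r2 <- r2,r2: IF@1 ID@2 stall=0 (-) EX@3 MEM@4 WB@5
I1 sub r4 <- r5,r3: IF@2 ID@3 stall=0 (-) EX@4 MEM@5 WB@6
I2 mul r3 <- r5,r2: IF@3 ID@4 stall=1 (RAW on I0.r2 (WB@5)) EX@6 MEM@7 WB@8
I3 ld r2 <- r1: IF@4 ID@6 stall=0 (-) EX@7 MEM@8 WB@9
I4 ld r5 <- r1: IF@6 ID@7 stall=0 (-) EX@8 MEM@9 WB@10
I5 sub r2 <- r3,r2: IF@7 ID@8 stall=1 (RAW on I3.r2 (WB@9)) EX@10 MEM@11 WB@12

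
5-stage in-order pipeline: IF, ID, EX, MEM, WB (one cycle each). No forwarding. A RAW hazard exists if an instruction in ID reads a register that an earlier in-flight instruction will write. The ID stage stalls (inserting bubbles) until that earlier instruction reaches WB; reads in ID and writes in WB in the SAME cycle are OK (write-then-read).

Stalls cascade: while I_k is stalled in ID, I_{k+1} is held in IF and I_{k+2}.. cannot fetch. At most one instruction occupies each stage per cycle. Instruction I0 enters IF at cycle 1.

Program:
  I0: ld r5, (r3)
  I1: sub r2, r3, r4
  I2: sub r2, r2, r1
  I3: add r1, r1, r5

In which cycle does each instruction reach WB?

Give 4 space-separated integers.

Answer: 5 6 9 10

Derivation:
I0 ld r5 <- r3: IF@1 ID@2 stall=0 (-) EX@3 MEM@4 WB@5
I1 sub r2 <- r3,r4: IF@2 ID@3 stall=0 (-) EX@4 MEM@5 WB@6
I2 sub r2 <- r2,r1: IF@3 ID@4 stall=2 (RAW on I1.r2 (WB@6)) EX@7 MEM@8 WB@9
I3 add r1 <- r1,r5: IF@4 ID@7 stall=0 (-) EX@8 MEM@9 WB@10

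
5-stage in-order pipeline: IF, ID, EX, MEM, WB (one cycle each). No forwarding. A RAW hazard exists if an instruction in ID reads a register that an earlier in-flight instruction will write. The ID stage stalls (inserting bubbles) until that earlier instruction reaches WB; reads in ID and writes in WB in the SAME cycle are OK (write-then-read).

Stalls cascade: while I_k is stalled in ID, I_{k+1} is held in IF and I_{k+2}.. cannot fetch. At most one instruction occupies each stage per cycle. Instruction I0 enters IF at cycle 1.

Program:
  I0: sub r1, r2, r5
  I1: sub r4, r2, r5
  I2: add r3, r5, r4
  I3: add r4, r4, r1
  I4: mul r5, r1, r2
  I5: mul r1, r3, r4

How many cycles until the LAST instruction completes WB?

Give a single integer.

Answer: 13

Derivation:
I0 sub r1 <- r2,r5: IF@1 ID@2 stall=0 (-) EX@3 MEM@4 WB@5
I1 sub r4 <- r2,r5: IF@2 ID@3 stall=0 (-) EX@4 MEM@5 WB@6
I2 add r3 <- r5,r4: IF@3 ID@4 stall=2 (RAW on I1.r4 (WB@6)) EX@7 MEM@8 WB@9
I3 add r4 <- r4,r1: IF@4 ID@7 stall=0 (-) EX@8 MEM@9 WB@10
I4 mul r5 <- r1,r2: IF@7 ID@8 stall=0 (-) EX@9 MEM@10 WB@11
I5 mul r1 <- r3,r4: IF@8 ID@9 stall=1 (RAW on I3.r4 (WB@10)) EX@11 MEM@12 WB@13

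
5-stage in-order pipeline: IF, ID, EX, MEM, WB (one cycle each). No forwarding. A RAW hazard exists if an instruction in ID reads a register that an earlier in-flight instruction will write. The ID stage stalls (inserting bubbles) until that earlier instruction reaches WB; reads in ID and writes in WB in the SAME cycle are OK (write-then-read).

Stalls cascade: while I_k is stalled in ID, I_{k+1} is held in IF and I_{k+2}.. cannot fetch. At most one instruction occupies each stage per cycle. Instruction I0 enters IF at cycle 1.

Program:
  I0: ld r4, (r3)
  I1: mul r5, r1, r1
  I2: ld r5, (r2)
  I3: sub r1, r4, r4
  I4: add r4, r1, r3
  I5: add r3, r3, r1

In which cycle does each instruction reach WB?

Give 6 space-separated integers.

Answer: 5 6 7 8 11 12

Derivation:
I0 ld r4 <- r3: IF@1 ID@2 stall=0 (-) EX@3 MEM@4 WB@5
I1 mul r5 <- r1,r1: IF@2 ID@3 stall=0 (-) EX@4 MEM@5 WB@6
I2 ld r5 <- r2: IF@3 ID@4 stall=0 (-) EX@5 MEM@6 WB@7
I3 sub r1 <- r4,r4: IF@4 ID@5 stall=0 (-) EX@6 MEM@7 WB@8
I4 add r4 <- r1,r3: IF@5 ID@6 stall=2 (RAW on I3.r1 (WB@8)) EX@9 MEM@10 WB@11
I5 add r3 <- r3,r1: IF@6 ID@9 stall=0 (-) EX@10 MEM@11 WB@12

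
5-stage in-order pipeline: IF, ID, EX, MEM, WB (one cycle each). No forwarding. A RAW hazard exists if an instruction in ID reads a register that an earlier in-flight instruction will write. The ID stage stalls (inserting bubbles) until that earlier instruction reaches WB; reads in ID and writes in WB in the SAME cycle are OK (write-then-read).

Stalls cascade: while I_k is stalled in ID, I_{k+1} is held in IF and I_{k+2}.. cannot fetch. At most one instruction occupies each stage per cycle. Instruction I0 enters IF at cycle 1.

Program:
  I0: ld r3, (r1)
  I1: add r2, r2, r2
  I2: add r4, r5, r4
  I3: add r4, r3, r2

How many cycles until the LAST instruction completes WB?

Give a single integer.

Answer: 9

Derivation:
I0 ld r3 <- r1: IF@1 ID@2 stall=0 (-) EX@3 MEM@4 WB@5
I1 add r2 <- r2,r2: IF@2 ID@3 stall=0 (-) EX@4 MEM@5 WB@6
I2 add r4 <- r5,r4: IF@3 ID@4 stall=0 (-) EX@5 MEM@6 WB@7
I3 add r4 <- r3,r2: IF@4 ID@5 stall=1 (RAW on I1.r2 (WB@6)) EX@7 MEM@8 WB@9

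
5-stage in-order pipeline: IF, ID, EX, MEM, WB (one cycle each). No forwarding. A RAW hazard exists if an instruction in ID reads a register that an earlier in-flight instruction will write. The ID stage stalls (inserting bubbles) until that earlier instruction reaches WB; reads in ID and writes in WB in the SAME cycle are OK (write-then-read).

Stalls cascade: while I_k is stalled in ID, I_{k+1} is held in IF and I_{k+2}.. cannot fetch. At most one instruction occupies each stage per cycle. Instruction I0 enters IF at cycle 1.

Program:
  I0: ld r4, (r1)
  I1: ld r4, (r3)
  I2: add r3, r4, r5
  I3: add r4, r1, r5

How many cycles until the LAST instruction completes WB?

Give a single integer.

Answer: 10

Derivation:
I0 ld r4 <- r1: IF@1 ID@2 stall=0 (-) EX@3 MEM@4 WB@5
I1 ld r4 <- r3: IF@2 ID@3 stall=0 (-) EX@4 MEM@5 WB@6
I2 add r3 <- r4,r5: IF@3 ID@4 stall=2 (RAW on I1.r4 (WB@6)) EX@7 MEM@8 WB@9
I3 add r4 <- r1,r5: IF@4 ID@7 stall=0 (-) EX@8 MEM@9 WB@10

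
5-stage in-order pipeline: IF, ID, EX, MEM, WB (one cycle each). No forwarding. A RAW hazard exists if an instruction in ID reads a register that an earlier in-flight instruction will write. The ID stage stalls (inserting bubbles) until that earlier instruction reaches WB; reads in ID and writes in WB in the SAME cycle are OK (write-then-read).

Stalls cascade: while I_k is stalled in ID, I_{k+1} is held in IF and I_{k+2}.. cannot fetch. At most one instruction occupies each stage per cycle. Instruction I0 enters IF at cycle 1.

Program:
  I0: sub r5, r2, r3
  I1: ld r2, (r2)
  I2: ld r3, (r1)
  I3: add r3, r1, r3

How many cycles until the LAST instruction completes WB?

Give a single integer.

Answer: 10

Derivation:
I0 sub r5 <- r2,r3: IF@1 ID@2 stall=0 (-) EX@3 MEM@4 WB@5
I1 ld r2 <- r2: IF@2 ID@3 stall=0 (-) EX@4 MEM@5 WB@6
I2 ld r3 <- r1: IF@3 ID@4 stall=0 (-) EX@5 MEM@6 WB@7
I3 add r3 <- r1,r3: IF@4 ID@5 stall=2 (RAW on I2.r3 (WB@7)) EX@8 MEM@9 WB@10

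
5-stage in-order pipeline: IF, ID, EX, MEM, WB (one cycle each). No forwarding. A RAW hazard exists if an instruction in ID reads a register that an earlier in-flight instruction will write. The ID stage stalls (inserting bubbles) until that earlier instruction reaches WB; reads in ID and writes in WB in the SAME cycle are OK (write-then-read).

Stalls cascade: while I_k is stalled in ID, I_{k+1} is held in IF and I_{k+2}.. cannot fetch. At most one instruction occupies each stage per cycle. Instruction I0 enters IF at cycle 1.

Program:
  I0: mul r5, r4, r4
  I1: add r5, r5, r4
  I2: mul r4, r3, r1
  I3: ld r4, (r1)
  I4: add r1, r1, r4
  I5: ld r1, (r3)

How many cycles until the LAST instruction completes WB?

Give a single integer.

Answer: 14

Derivation:
I0 mul r5 <- r4,r4: IF@1 ID@2 stall=0 (-) EX@3 MEM@4 WB@5
I1 add r5 <- r5,r4: IF@2 ID@3 stall=2 (RAW on I0.r5 (WB@5)) EX@6 MEM@7 WB@8
I2 mul r4 <- r3,r1: IF@3 ID@6 stall=0 (-) EX@7 MEM@8 WB@9
I3 ld r4 <- r1: IF@6 ID@7 stall=0 (-) EX@8 MEM@9 WB@10
I4 add r1 <- r1,r4: IF@7 ID@8 stall=2 (RAW on I3.r4 (WB@10)) EX@11 MEM@12 WB@13
I5 ld r1 <- r3: IF@8 ID@11 stall=0 (-) EX@12 MEM@13 WB@14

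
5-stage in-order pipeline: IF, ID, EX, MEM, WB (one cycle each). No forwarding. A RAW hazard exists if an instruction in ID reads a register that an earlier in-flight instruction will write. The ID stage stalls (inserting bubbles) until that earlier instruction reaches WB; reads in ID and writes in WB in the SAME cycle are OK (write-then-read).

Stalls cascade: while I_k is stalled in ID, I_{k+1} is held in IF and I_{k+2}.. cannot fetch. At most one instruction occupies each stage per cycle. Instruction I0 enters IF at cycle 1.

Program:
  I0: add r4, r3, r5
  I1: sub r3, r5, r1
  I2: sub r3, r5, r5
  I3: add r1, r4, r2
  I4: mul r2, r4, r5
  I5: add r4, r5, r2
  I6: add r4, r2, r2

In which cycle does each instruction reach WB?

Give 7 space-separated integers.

I0 add r4 <- r3,r5: IF@1 ID@2 stall=0 (-) EX@3 MEM@4 WB@5
I1 sub r3 <- r5,r1: IF@2 ID@3 stall=0 (-) EX@4 MEM@5 WB@6
I2 sub r3 <- r5,r5: IF@3 ID@4 stall=0 (-) EX@5 MEM@6 WB@7
I3 add r1 <- r4,r2: IF@4 ID@5 stall=0 (-) EX@6 MEM@7 WB@8
I4 mul r2 <- r4,r5: IF@5 ID@6 stall=0 (-) EX@7 MEM@8 WB@9
I5 add r4 <- r5,r2: IF@6 ID@7 stall=2 (RAW on I4.r2 (WB@9)) EX@10 MEM@11 WB@12
I6 add r4 <- r2,r2: IF@7 ID@10 stall=0 (-) EX@11 MEM@12 WB@13

Answer: 5 6 7 8 9 12 13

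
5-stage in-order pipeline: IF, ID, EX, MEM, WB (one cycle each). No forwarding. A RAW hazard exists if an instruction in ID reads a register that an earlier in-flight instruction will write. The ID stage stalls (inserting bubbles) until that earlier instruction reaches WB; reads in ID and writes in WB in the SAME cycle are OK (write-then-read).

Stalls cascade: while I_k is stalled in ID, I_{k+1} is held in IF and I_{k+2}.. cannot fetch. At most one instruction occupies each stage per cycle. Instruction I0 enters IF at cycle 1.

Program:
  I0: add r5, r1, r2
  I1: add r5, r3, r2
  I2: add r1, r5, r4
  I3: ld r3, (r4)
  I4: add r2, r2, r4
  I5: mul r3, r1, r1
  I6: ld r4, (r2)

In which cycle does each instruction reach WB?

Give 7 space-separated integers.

I0 add r5 <- r1,r2: IF@1 ID@2 stall=0 (-) EX@3 MEM@4 WB@5
I1 add r5 <- r3,r2: IF@2 ID@3 stall=0 (-) EX@4 MEM@5 WB@6
I2 add r1 <- r5,r4: IF@3 ID@4 stall=2 (RAW on I1.r5 (WB@6)) EX@7 MEM@8 WB@9
I3 ld r3 <- r4: IF@4 ID@7 stall=0 (-) EX@8 MEM@9 WB@10
I4 add r2 <- r2,r4: IF@7 ID@8 stall=0 (-) EX@9 MEM@10 WB@11
I5 mul r3 <- r1,r1: IF@8 ID@9 stall=0 (-) EX@10 MEM@11 WB@12
I6 ld r4 <- r2: IF@9 ID@10 stall=1 (RAW on I4.r2 (WB@11)) EX@12 MEM@13 WB@14

Answer: 5 6 9 10 11 12 14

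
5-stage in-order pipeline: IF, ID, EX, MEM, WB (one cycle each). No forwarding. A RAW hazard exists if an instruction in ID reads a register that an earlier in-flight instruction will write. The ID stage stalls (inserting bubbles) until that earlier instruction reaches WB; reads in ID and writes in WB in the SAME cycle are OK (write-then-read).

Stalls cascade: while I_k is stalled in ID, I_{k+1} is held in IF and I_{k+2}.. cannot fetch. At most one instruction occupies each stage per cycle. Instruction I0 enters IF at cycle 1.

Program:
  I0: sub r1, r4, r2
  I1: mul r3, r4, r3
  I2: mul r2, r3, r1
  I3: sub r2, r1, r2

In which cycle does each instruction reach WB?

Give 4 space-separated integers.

Answer: 5 6 9 12

Derivation:
I0 sub r1 <- r4,r2: IF@1 ID@2 stall=0 (-) EX@3 MEM@4 WB@5
I1 mul r3 <- r4,r3: IF@2 ID@3 stall=0 (-) EX@4 MEM@5 WB@6
I2 mul r2 <- r3,r1: IF@3 ID@4 stall=2 (RAW on I1.r3 (WB@6)) EX@7 MEM@8 WB@9
I3 sub r2 <- r1,r2: IF@4 ID@7 stall=2 (RAW on I2.r2 (WB@9)) EX@10 MEM@11 WB@12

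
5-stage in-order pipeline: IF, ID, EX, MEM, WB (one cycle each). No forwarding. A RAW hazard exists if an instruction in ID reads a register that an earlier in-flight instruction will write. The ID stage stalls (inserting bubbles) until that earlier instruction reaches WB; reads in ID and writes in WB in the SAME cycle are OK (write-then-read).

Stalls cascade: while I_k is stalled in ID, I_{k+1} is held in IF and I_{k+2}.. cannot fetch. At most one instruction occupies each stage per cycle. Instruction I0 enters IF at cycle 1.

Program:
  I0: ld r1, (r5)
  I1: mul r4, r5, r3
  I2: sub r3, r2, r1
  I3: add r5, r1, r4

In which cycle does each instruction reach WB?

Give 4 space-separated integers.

Answer: 5 6 8 9

Derivation:
I0 ld r1 <- r5: IF@1 ID@2 stall=0 (-) EX@3 MEM@4 WB@5
I1 mul r4 <- r5,r3: IF@2 ID@3 stall=0 (-) EX@4 MEM@5 WB@6
I2 sub r3 <- r2,r1: IF@3 ID@4 stall=1 (RAW on I0.r1 (WB@5)) EX@6 MEM@7 WB@8
I3 add r5 <- r1,r4: IF@4 ID@6 stall=0 (-) EX@7 MEM@8 WB@9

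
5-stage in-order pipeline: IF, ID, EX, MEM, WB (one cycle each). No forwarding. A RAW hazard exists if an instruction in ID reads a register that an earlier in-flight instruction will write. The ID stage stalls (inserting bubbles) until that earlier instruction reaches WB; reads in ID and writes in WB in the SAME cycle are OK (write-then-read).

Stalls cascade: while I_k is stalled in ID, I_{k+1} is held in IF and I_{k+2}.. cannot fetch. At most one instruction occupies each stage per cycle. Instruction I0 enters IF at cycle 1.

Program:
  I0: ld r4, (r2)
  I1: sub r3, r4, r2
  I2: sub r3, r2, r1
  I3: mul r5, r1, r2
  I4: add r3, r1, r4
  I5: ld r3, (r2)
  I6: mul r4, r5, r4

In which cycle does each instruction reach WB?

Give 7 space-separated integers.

Answer: 5 8 9 10 11 12 13

Derivation:
I0 ld r4 <- r2: IF@1 ID@2 stall=0 (-) EX@3 MEM@4 WB@5
I1 sub r3 <- r4,r2: IF@2 ID@3 stall=2 (RAW on I0.r4 (WB@5)) EX@6 MEM@7 WB@8
I2 sub r3 <- r2,r1: IF@3 ID@6 stall=0 (-) EX@7 MEM@8 WB@9
I3 mul r5 <- r1,r2: IF@6 ID@7 stall=0 (-) EX@8 MEM@9 WB@10
I4 add r3 <- r1,r4: IF@7 ID@8 stall=0 (-) EX@9 MEM@10 WB@11
I5 ld r3 <- r2: IF@8 ID@9 stall=0 (-) EX@10 MEM@11 WB@12
I6 mul r4 <- r5,r4: IF@9 ID@10 stall=0 (-) EX@11 MEM@12 WB@13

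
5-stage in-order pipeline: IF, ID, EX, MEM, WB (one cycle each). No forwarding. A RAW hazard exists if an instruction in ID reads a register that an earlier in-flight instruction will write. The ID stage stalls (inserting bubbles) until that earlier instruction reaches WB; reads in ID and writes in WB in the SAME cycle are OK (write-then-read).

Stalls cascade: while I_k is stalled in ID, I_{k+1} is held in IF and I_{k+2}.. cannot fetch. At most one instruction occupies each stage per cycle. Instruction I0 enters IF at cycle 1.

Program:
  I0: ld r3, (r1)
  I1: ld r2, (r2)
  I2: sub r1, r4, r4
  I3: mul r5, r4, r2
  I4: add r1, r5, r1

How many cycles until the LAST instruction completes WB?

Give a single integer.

Answer: 12

Derivation:
I0 ld r3 <- r1: IF@1 ID@2 stall=0 (-) EX@3 MEM@4 WB@5
I1 ld r2 <- r2: IF@2 ID@3 stall=0 (-) EX@4 MEM@5 WB@6
I2 sub r1 <- r4,r4: IF@3 ID@4 stall=0 (-) EX@5 MEM@6 WB@7
I3 mul r5 <- r4,r2: IF@4 ID@5 stall=1 (RAW on I1.r2 (WB@6)) EX@7 MEM@8 WB@9
I4 add r1 <- r5,r1: IF@5 ID@7 stall=2 (RAW on I3.r5 (WB@9)) EX@10 MEM@11 WB@12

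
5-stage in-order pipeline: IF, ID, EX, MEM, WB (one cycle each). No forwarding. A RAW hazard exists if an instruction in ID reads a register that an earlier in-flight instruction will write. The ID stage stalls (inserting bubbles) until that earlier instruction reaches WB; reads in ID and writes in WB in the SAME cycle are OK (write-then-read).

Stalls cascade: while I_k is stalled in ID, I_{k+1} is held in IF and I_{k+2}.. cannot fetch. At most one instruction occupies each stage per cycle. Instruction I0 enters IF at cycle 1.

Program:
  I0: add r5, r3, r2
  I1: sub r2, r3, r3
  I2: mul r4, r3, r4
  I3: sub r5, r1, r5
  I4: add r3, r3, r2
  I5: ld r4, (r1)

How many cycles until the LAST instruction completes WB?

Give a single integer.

Answer: 10

Derivation:
I0 add r5 <- r3,r2: IF@1 ID@2 stall=0 (-) EX@3 MEM@4 WB@5
I1 sub r2 <- r3,r3: IF@2 ID@3 stall=0 (-) EX@4 MEM@5 WB@6
I2 mul r4 <- r3,r4: IF@3 ID@4 stall=0 (-) EX@5 MEM@6 WB@7
I3 sub r5 <- r1,r5: IF@4 ID@5 stall=0 (-) EX@6 MEM@7 WB@8
I4 add r3 <- r3,r2: IF@5 ID@6 stall=0 (-) EX@7 MEM@8 WB@9
I5 ld r4 <- r1: IF@6 ID@7 stall=0 (-) EX@8 MEM@9 WB@10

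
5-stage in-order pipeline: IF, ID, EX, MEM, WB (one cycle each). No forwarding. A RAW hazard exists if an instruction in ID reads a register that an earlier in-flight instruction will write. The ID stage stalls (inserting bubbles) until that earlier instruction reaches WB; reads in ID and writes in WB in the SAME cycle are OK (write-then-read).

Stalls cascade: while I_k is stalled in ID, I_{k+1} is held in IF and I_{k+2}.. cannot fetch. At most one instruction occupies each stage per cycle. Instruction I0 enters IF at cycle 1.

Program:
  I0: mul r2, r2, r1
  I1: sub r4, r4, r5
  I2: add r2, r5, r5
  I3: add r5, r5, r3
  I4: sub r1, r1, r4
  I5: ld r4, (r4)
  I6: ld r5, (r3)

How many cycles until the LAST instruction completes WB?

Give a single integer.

Answer: 11

Derivation:
I0 mul r2 <- r2,r1: IF@1 ID@2 stall=0 (-) EX@3 MEM@4 WB@5
I1 sub r4 <- r4,r5: IF@2 ID@3 stall=0 (-) EX@4 MEM@5 WB@6
I2 add r2 <- r5,r5: IF@3 ID@4 stall=0 (-) EX@5 MEM@6 WB@7
I3 add r5 <- r5,r3: IF@4 ID@5 stall=0 (-) EX@6 MEM@7 WB@8
I4 sub r1 <- r1,r4: IF@5 ID@6 stall=0 (-) EX@7 MEM@8 WB@9
I5 ld r4 <- r4: IF@6 ID@7 stall=0 (-) EX@8 MEM@9 WB@10
I6 ld r5 <- r3: IF@7 ID@8 stall=0 (-) EX@9 MEM@10 WB@11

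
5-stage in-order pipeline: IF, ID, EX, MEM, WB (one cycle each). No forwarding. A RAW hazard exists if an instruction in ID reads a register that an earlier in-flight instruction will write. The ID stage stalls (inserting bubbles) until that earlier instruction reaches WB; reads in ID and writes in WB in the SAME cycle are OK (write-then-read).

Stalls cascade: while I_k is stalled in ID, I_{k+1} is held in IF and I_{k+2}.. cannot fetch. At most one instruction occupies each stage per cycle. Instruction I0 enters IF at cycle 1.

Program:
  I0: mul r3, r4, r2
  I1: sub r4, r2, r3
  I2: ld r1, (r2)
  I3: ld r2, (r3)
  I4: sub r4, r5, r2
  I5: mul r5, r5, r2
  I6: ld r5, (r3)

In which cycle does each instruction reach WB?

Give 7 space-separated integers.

Answer: 5 8 9 10 13 14 15

Derivation:
I0 mul r3 <- r4,r2: IF@1 ID@2 stall=0 (-) EX@3 MEM@4 WB@5
I1 sub r4 <- r2,r3: IF@2 ID@3 stall=2 (RAW on I0.r3 (WB@5)) EX@6 MEM@7 WB@8
I2 ld r1 <- r2: IF@3 ID@6 stall=0 (-) EX@7 MEM@8 WB@9
I3 ld r2 <- r3: IF@6 ID@7 stall=0 (-) EX@8 MEM@9 WB@10
I4 sub r4 <- r5,r2: IF@7 ID@8 stall=2 (RAW on I3.r2 (WB@10)) EX@11 MEM@12 WB@13
I5 mul r5 <- r5,r2: IF@8 ID@11 stall=0 (-) EX@12 MEM@13 WB@14
I6 ld r5 <- r3: IF@11 ID@12 stall=0 (-) EX@13 MEM@14 WB@15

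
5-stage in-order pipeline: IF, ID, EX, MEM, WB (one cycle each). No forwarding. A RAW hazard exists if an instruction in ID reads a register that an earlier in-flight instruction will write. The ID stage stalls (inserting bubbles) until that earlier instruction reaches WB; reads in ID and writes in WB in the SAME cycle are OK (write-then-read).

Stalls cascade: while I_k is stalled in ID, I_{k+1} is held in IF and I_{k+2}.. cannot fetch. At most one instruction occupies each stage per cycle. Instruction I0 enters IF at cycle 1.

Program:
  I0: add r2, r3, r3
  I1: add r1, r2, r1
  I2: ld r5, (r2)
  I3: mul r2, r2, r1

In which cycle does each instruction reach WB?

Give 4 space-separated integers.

I0 add r2 <- r3,r3: IF@1 ID@2 stall=0 (-) EX@3 MEM@4 WB@5
I1 add r1 <- r2,r1: IF@2 ID@3 stall=2 (RAW on I0.r2 (WB@5)) EX@6 MEM@7 WB@8
I2 ld r5 <- r2: IF@3 ID@6 stall=0 (-) EX@7 MEM@8 WB@9
I3 mul r2 <- r2,r1: IF@6 ID@7 stall=1 (RAW on I1.r1 (WB@8)) EX@9 MEM@10 WB@11

Answer: 5 8 9 11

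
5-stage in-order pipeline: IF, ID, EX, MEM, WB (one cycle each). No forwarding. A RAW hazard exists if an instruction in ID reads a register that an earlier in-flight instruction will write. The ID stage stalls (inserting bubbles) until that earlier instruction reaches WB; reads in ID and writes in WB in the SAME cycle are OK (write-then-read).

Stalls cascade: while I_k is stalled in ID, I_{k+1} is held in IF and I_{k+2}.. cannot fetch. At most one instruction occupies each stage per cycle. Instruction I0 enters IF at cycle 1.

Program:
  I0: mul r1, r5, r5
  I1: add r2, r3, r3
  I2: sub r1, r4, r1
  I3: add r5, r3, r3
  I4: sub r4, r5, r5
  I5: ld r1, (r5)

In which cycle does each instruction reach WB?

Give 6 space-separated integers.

I0 mul r1 <- r5,r5: IF@1 ID@2 stall=0 (-) EX@3 MEM@4 WB@5
I1 add r2 <- r3,r3: IF@2 ID@3 stall=0 (-) EX@4 MEM@5 WB@6
I2 sub r1 <- r4,r1: IF@3 ID@4 stall=1 (RAW on I0.r1 (WB@5)) EX@6 MEM@7 WB@8
I3 add r5 <- r3,r3: IF@4 ID@6 stall=0 (-) EX@7 MEM@8 WB@9
I4 sub r4 <- r5,r5: IF@6 ID@7 stall=2 (RAW on I3.r5 (WB@9)) EX@10 MEM@11 WB@12
I5 ld r1 <- r5: IF@7 ID@10 stall=0 (-) EX@11 MEM@12 WB@13

Answer: 5 6 8 9 12 13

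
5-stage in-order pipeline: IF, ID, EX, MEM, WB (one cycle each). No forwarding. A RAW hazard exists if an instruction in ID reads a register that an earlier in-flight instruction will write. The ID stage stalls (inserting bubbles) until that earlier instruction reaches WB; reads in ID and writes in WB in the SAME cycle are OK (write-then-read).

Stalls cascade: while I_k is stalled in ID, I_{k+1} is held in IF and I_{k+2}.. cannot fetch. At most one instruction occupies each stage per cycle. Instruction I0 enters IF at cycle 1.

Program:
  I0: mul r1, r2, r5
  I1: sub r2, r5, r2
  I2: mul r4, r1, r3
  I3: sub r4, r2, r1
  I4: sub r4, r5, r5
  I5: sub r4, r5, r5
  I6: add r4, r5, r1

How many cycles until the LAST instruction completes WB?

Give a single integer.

I0 mul r1 <- r2,r5: IF@1 ID@2 stall=0 (-) EX@3 MEM@4 WB@5
I1 sub r2 <- r5,r2: IF@2 ID@3 stall=0 (-) EX@4 MEM@5 WB@6
I2 mul r4 <- r1,r3: IF@3 ID@4 stall=1 (RAW on I0.r1 (WB@5)) EX@6 MEM@7 WB@8
I3 sub r4 <- r2,r1: IF@4 ID@6 stall=0 (-) EX@7 MEM@8 WB@9
I4 sub r4 <- r5,r5: IF@6 ID@7 stall=0 (-) EX@8 MEM@9 WB@10
I5 sub r4 <- r5,r5: IF@7 ID@8 stall=0 (-) EX@9 MEM@10 WB@11
I6 add r4 <- r5,r1: IF@8 ID@9 stall=0 (-) EX@10 MEM@11 WB@12

Answer: 12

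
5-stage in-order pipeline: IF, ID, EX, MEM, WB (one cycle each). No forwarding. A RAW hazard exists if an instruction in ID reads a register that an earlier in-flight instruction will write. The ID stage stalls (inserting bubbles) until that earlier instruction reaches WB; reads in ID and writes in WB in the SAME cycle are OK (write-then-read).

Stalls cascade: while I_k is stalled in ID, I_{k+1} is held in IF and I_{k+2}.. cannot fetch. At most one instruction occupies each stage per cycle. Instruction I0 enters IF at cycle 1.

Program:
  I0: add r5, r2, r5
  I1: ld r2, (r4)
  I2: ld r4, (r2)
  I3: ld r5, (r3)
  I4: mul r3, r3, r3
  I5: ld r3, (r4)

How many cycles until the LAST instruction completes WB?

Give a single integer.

I0 add r5 <- r2,r5: IF@1 ID@2 stall=0 (-) EX@3 MEM@4 WB@5
I1 ld r2 <- r4: IF@2 ID@3 stall=0 (-) EX@4 MEM@5 WB@6
I2 ld r4 <- r2: IF@3 ID@4 stall=2 (RAW on I1.r2 (WB@6)) EX@7 MEM@8 WB@9
I3 ld r5 <- r3: IF@4 ID@7 stall=0 (-) EX@8 MEM@9 WB@10
I4 mul r3 <- r3,r3: IF@7 ID@8 stall=0 (-) EX@9 MEM@10 WB@11
I5 ld r3 <- r4: IF@8 ID@9 stall=0 (-) EX@10 MEM@11 WB@12

Answer: 12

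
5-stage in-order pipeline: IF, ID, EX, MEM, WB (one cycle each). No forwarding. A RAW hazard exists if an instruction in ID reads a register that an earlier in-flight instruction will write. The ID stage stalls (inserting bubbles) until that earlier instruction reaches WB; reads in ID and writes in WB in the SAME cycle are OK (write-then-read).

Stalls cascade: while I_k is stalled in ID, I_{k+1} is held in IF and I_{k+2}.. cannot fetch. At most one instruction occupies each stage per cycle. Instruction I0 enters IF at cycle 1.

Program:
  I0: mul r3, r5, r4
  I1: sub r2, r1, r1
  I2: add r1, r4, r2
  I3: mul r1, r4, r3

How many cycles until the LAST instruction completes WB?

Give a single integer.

I0 mul r3 <- r5,r4: IF@1 ID@2 stall=0 (-) EX@3 MEM@4 WB@5
I1 sub r2 <- r1,r1: IF@2 ID@3 stall=0 (-) EX@4 MEM@5 WB@6
I2 add r1 <- r4,r2: IF@3 ID@4 stall=2 (RAW on I1.r2 (WB@6)) EX@7 MEM@8 WB@9
I3 mul r1 <- r4,r3: IF@4 ID@7 stall=0 (-) EX@8 MEM@9 WB@10

Answer: 10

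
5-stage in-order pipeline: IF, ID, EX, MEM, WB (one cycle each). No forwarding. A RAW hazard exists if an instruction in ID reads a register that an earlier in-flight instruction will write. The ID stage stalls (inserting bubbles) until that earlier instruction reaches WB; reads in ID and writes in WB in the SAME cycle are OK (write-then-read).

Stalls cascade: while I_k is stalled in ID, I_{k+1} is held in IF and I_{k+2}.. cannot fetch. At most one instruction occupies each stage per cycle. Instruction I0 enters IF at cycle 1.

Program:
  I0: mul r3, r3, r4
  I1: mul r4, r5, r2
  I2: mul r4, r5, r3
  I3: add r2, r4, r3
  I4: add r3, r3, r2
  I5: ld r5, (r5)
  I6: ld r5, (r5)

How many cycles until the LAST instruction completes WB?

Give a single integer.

I0 mul r3 <- r3,r4: IF@1 ID@2 stall=0 (-) EX@3 MEM@4 WB@5
I1 mul r4 <- r5,r2: IF@2 ID@3 stall=0 (-) EX@4 MEM@5 WB@6
I2 mul r4 <- r5,r3: IF@3 ID@4 stall=1 (RAW on I0.r3 (WB@5)) EX@6 MEM@7 WB@8
I3 add r2 <- r4,r3: IF@4 ID@6 stall=2 (RAW on I2.r4 (WB@8)) EX@9 MEM@10 WB@11
I4 add r3 <- r3,r2: IF@6 ID@9 stall=2 (RAW on I3.r2 (WB@11)) EX@12 MEM@13 WB@14
I5 ld r5 <- r5: IF@9 ID@12 stall=0 (-) EX@13 MEM@14 WB@15
I6 ld r5 <- r5: IF@12 ID@13 stall=2 (RAW on I5.r5 (WB@15)) EX@16 MEM@17 WB@18

Answer: 18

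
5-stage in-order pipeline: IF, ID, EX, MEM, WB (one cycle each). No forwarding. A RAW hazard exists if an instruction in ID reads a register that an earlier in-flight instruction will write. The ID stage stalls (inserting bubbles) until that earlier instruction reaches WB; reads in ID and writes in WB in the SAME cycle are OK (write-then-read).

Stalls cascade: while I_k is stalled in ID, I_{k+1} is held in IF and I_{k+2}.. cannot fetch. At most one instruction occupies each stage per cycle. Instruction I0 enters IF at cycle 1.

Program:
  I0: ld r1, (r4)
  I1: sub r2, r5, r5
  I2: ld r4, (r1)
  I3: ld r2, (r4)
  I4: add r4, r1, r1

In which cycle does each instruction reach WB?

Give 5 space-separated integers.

I0 ld r1 <- r4: IF@1 ID@2 stall=0 (-) EX@3 MEM@4 WB@5
I1 sub r2 <- r5,r5: IF@2 ID@3 stall=0 (-) EX@4 MEM@5 WB@6
I2 ld r4 <- r1: IF@3 ID@4 stall=1 (RAW on I0.r1 (WB@5)) EX@6 MEM@7 WB@8
I3 ld r2 <- r4: IF@4 ID@6 stall=2 (RAW on I2.r4 (WB@8)) EX@9 MEM@10 WB@11
I4 add r4 <- r1,r1: IF@6 ID@9 stall=0 (-) EX@10 MEM@11 WB@12

Answer: 5 6 8 11 12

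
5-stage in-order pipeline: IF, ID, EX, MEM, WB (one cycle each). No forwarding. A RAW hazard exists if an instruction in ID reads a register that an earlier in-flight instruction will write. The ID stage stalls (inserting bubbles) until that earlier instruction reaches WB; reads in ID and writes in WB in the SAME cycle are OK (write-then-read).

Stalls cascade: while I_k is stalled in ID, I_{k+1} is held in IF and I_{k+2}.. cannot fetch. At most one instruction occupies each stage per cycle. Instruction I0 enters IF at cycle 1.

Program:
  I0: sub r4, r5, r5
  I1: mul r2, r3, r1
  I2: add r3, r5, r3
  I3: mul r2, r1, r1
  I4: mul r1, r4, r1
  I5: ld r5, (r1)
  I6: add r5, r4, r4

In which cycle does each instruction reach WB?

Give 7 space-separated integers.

I0 sub r4 <- r5,r5: IF@1 ID@2 stall=0 (-) EX@3 MEM@4 WB@5
I1 mul r2 <- r3,r1: IF@2 ID@3 stall=0 (-) EX@4 MEM@5 WB@6
I2 add r3 <- r5,r3: IF@3 ID@4 stall=0 (-) EX@5 MEM@6 WB@7
I3 mul r2 <- r1,r1: IF@4 ID@5 stall=0 (-) EX@6 MEM@7 WB@8
I4 mul r1 <- r4,r1: IF@5 ID@6 stall=0 (-) EX@7 MEM@8 WB@9
I5 ld r5 <- r1: IF@6 ID@7 stall=2 (RAW on I4.r1 (WB@9)) EX@10 MEM@11 WB@12
I6 add r5 <- r4,r4: IF@7 ID@10 stall=0 (-) EX@11 MEM@12 WB@13

Answer: 5 6 7 8 9 12 13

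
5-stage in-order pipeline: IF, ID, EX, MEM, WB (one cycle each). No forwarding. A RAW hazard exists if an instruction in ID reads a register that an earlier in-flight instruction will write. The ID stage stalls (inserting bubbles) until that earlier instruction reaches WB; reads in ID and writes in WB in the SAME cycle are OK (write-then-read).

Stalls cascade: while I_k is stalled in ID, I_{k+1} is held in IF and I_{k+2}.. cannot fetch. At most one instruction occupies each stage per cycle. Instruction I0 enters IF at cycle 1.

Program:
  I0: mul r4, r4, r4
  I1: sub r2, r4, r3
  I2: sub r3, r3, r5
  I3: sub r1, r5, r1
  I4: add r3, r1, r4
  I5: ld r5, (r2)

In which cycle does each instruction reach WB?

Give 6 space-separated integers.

Answer: 5 8 9 10 13 14

Derivation:
I0 mul r4 <- r4,r4: IF@1 ID@2 stall=0 (-) EX@3 MEM@4 WB@5
I1 sub r2 <- r4,r3: IF@2 ID@3 stall=2 (RAW on I0.r4 (WB@5)) EX@6 MEM@7 WB@8
I2 sub r3 <- r3,r5: IF@3 ID@6 stall=0 (-) EX@7 MEM@8 WB@9
I3 sub r1 <- r5,r1: IF@6 ID@7 stall=0 (-) EX@8 MEM@9 WB@10
I4 add r3 <- r1,r4: IF@7 ID@8 stall=2 (RAW on I3.r1 (WB@10)) EX@11 MEM@12 WB@13
I5 ld r5 <- r2: IF@8 ID@11 stall=0 (-) EX@12 MEM@13 WB@14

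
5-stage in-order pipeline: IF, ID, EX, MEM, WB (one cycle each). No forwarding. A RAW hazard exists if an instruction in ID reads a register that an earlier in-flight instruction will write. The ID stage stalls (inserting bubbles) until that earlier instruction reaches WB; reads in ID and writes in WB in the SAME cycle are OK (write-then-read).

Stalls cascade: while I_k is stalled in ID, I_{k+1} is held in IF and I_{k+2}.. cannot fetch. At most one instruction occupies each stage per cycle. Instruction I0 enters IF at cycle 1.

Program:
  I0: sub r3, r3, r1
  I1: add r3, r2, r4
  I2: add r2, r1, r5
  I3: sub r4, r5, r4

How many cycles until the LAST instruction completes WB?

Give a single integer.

I0 sub r3 <- r3,r1: IF@1 ID@2 stall=0 (-) EX@3 MEM@4 WB@5
I1 add r3 <- r2,r4: IF@2 ID@3 stall=0 (-) EX@4 MEM@5 WB@6
I2 add r2 <- r1,r5: IF@3 ID@4 stall=0 (-) EX@5 MEM@6 WB@7
I3 sub r4 <- r5,r4: IF@4 ID@5 stall=0 (-) EX@6 MEM@7 WB@8

Answer: 8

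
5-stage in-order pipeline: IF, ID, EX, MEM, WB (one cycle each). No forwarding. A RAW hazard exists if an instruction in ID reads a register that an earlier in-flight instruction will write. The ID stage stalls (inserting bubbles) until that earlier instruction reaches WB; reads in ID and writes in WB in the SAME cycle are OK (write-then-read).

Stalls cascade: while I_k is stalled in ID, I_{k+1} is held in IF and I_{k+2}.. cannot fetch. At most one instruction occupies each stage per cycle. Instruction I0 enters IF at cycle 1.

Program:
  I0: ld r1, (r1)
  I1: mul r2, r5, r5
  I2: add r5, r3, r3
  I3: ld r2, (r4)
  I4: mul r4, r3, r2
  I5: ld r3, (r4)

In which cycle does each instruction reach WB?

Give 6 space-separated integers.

Answer: 5 6 7 8 11 14

Derivation:
I0 ld r1 <- r1: IF@1 ID@2 stall=0 (-) EX@3 MEM@4 WB@5
I1 mul r2 <- r5,r5: IF@2 ID@3 stall=0 (-) EX@4 MEM@5 WB@6
I2 add r5 <- r3,r3: IF@3 ID@4 stall=0 (-) EX@5 MEM@6 WB@7
I3 ld r2 <- r4: IF@4 ID@5 stall=0 (-) EX@6 MEM@7 WB@8
I4 mul r4 <- r3,r2: IF@5 ID@6 stall=2 (RAW on I3.r2 (WB@8)) EX@9 MEM@10 WB@11
I5 ld r3 <- r4: IF@6 ID@9 stall=2 (RAW on I4.r4 (WB@11)) EX@12 MEM@13 WB@14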